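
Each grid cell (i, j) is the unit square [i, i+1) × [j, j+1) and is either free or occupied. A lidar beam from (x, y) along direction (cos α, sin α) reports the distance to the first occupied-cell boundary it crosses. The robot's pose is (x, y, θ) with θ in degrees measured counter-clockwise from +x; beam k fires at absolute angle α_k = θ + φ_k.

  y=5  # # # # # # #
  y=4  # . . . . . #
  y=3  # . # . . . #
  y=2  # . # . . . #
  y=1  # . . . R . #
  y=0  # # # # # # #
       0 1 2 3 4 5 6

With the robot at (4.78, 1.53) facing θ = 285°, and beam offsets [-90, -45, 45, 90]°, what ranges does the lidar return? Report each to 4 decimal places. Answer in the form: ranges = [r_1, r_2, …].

ranges = [2.0478, 0.6120, 1.0600, 1.2630]

beam 1: φ=-90°, α=195°
  d=(-0.9659,-0.2588)  start (4,1)  tX=0.8075 tY=2.0478  stride 1/|dx|=1.0353 1/|dy|=3.8637
    cross x-line → (3,1), t=0.8075
    cross x-line → (2,1), t=1.8428
    cross y-line → (2,0), t=2.0478 (wall)
  → r_1 = 2.0478
beam 2: φ=-45°, α=240°
  d=(-0.5000,-0.8660)  start (4,1)  tX=1.5600 tY=0.6120  stride 1/|dx|=2.0000 1/|dy|=1.1547
    cross y-line → (4,0), t=0.6120 (wall)
  → r_2 = 0.6120
beam 3: φ=45°, α=330°
  d=(0.8660,-0.5000)  start (4,1)  tX=0.2540 tY=1.0600  stride 1/|dx|=1.1547 1/|dy|=2.0000
    cross x-line → (5,1), t=0.2540
    cross y-line → (5,0), t=1.0600 (wall)
  → r_3 = 1.0600
beam 4: φ=90°, α=15°
  d=(0.9659,0.2588)  start (4,1)  tX=0.2278 tY=1.8159  stride 1/|dx|=1.0353 1/|dy|=3.8637
    cross x-line → (5,1), t=0.2278
    cross x-line → (6,1), t=1.2630 (wall)
  → r_4 = 1.2630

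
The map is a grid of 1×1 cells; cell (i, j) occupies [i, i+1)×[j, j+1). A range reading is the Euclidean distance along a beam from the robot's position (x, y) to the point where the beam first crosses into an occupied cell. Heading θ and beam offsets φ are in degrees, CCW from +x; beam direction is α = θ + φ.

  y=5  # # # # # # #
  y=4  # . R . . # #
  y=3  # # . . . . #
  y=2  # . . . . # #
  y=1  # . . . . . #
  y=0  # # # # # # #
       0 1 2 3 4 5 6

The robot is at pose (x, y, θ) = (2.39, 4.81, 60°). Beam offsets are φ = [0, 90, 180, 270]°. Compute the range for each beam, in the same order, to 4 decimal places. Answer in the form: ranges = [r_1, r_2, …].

beam 1: φ=0°, α=60°
  dir = (cos 60°, sin 60°) = (0.5000, 0.8660); from cell (2,4)
  next x-line at t=1.2200, next y-line at t=0.2194; Δt_x=2.0000, Δt_y=1.1547
    y: enter (2,5) at t=0.2194 ← occupied
  → r_1 = 0.2194
beam 2: φ=90°, α=150°
  dir = (cos 150°, sin 150°) = (-0.8660, 0.5000); from cell (2,4)
  next x-line at t=0.4503, next y-line at t=0.3800; Δt_x=1.1547, Δt_y=2.0000
    y: enter (2,5) at t=0.3800 ← occupied
  → r_2 = 0.3800
beam 3: φ=180°, α=240°
  dir = (cos 240°, sin 240°) = (-0.5000, -0.8660); from cell (2,4)
  next x-line at t=0.7800, next y-line at t=0.9353; Δt_x=2.0000, Δt_y=1.1547
    x: enter (1,4) at t=0.7800
    y: enter (1,3) at t=0.9353 ← occupied
  → r_3 = 0.9353
beam 4: φ=270°, α=330°
  dir = (cos 330°, sin 330°) = (0.8660, -0.5000); from cell (2,4)
  next x-line at t=0.7044, next y-line at t=1.6200; Δt_x=1.1547, Δt_y=2.0000
    x: enter (3,4) at t=0.7044
    y: enter (3,3) at t=1.6200
    x: enter (4,3) at t=1.8591
    x: enter (5,3) at t=3.0138
    y: enter (5,2) at t=3.6200 ← occupied
  → r_4 = 3.6200

ranges = [0.2194, 0.3800, 0.9353, 3.6200]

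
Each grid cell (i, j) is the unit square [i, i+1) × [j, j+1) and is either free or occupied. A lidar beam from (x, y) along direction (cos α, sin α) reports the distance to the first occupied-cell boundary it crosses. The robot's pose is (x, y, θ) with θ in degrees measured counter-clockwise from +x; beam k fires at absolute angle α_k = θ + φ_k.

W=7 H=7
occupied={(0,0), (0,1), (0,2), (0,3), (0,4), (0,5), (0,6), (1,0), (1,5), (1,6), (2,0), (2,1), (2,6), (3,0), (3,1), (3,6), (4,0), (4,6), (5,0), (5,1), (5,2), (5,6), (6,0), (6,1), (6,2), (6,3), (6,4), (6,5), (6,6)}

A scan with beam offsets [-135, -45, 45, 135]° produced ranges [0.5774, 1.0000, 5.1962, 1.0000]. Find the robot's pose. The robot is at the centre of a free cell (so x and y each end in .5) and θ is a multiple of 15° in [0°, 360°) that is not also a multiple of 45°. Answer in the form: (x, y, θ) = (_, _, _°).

Enumerate (i+0.5, j+0.5, θ) over the 20 free cells and 16 admissible headings. For each, cast all 4 beams and compare to the given ranges.
  (2.5, 2.5, 330°): beam 1 = 1.5529 ≠ 0.5774 ✗
  (1.5, 2.5, 195°): beam 1 = 4.0415 ≠ 0.5774 ✗
  (5.5, 5.5, 30°): beam 1 = 4.6587 ≠ 0.5774 ✗
  (3.5, 4.5, 60°): beam 1 = 3.6235 ≠ 0.5774 ✗
  …
  (1.5, 2.5, 345°): r_1=0.5774, r_2=1.0000, r_3=5.1962, r_4=1.0000 — all match ✓
Only this pose fits every beam.

(x, y, θ) = (1.5, 2.5, 345°)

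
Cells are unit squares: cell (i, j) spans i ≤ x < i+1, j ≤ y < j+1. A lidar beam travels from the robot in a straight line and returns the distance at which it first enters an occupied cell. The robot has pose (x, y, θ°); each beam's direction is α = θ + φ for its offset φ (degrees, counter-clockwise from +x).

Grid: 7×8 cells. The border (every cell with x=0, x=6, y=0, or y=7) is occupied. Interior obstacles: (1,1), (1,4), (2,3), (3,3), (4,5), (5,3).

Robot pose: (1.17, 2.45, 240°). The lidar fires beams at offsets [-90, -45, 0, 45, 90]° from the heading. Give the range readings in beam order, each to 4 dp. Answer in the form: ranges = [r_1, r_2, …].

ranges = [0.1963, 0.1760, 0.3400, 0.4659, 0.9000]

beam 1: φ=-90°, α=150°
  d=(-0.8660,0.5000)  start (1,2)  tX=0.1963 tY=1.1000  stride 1/|dx|=1.1547 1/|dy|=2.0000
    cross x-line → (0,2), t=0.1963 (wall)
  → r_1 = 0.1963
beam 2: φ=-45°, α=195°
  d=(-0.9659,-0.2588)  start (1,2)  tX=0.1760 tY=1.7387  stride 1/|dx|=1.0353 1/|dy|=3.8637
    cross x-line → (0,2), t=0.1760 (wall)
  → r_2 = 0.1760
beam 3: φ=0°, α=240°
  d=(-0.5000,-0.8660)  start (1,2)  tX=0.3400 tY=0.5196  stride 1/|dx|=2.0000 1/|dy|=1.1547
    cross x-line → (0,2), t=0.3400 (wall)
  → r_3 = 0.3400
beam 4: φ=45°, α=285°
  d=(0.2588,-0.9659)  start (1,2)  tX=3.2069 tY=0.4659  stride 1/|dx|=3.8637 1/|dy|=1.0353
    cross y-line → (1,1), t=0.4659 (wall)
  → r_4 = 0.4659
beam 5: φ=90°, α=330°
  d=(0.8660,-0.5000)  start (1,2)  tX=0.9584 tY=0.9000  stride 1/|dx|=1.1547 1/|dy|=2.0000
    cross y-line → (1,1), t=0.9000 (wall)
  → r_5 = 0.9000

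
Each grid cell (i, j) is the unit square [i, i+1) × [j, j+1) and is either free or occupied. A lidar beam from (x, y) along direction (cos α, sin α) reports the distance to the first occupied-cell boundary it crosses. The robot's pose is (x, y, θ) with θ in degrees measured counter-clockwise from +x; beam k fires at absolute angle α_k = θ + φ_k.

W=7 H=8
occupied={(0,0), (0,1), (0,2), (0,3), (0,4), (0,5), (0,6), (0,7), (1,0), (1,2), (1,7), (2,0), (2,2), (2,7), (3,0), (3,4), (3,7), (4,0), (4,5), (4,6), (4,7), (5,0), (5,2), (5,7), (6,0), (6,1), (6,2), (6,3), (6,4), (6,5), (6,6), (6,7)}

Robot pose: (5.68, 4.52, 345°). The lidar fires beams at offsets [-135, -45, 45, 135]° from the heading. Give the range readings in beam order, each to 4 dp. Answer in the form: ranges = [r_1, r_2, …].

beam 1: φ=-135°, α=210°
  direction (-0.8660, -0.5000); cell (5,4); t to first gridline: x 0.7852, y 1.0400 (then +1.1547 / +2.0000)
    (4,4) via x @ 0.7852
    (4,3) via y @ 1.0400
    (3,3) via x @ 1.9399
    (3,2) via y @ 3.0400
    (2,2) via x @ 3.0946  # hit
  → r_1 = 3.0946
beam 2: φ=-45°, α=300°
  direction (0.5000, -0.8660); cell (5,4); t to first gridline: x 0.6400, y 0.6004 (then +2.0000 / +1.1547)
    (5,3) via y @ 0.6004
    (6,3) via x @ 0.6400  # hit
  → r_2 = 0.6400
beam 3: φ=45°, α=30°
  direction (0.8660, 0.5000); cell (5,4); t to first gridline: x 0.3695, y 0.9600 (then +1.1547 / +2.0000)
    (6,4) via x @ 0.3695  # hit
  → r_3 = 0.3695
beam 4: φ=135°, α=120°
  direction (-0.5000, 0.8660); cell (5,4); t to first gridline: x 1.3600, y 0.5543 (then +2.0000 / +1.1547)
    (5,5) via y @ 0.5543
    (4,5) via x @ 1.3600  # hit
  → r_4 = 1.3600

ranges = [3.0946, 0.6400, 0.3695, 1.3600]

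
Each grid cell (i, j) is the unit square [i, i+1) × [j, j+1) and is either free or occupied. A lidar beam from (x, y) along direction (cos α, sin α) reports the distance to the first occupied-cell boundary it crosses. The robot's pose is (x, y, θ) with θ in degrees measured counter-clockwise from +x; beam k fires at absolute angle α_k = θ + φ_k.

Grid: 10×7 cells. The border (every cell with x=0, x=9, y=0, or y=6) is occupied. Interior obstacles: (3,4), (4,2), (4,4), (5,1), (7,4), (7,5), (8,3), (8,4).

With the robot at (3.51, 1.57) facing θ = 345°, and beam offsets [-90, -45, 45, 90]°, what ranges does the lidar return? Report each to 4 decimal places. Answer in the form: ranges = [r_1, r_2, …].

ranges = [0.5901, 0.6582, 0.8600, 2.5157]

beam 1: φ=-90°, α=255°
  cosα=-0.2588 sinα=-0.9659 | (3,1) | tMaxX 1.9705 tMaxY 0.5901 | tΔX 3.8637 tΔY 1.0353
    t=0.5901 [y] (3,0) — stop
  → r_1 = 0.5901
beam 2: φ=-45°, α=300°
  cosα=0.5000 sinα=-0.8660 | (3,1) | tMaxX 0.9800 tMaxY 0.6582 | tΔX 2.0000 tΔY 1.1547
    t=0.6582 [y] (3,0) — stop
  → r_2 = 0.6582
beam 3: φ=45°, α=30°
  cosα=0.8660 sinα=0.5000 | (3,1) | tMaxX 0.5658 tMaxY 0.8600 | tΔX 1.1547 tΔY 2.0000
    t=0.5658 [x] (4,1)
    t=0.8600 [y] (4,2) — stop
  → r_3 = 0.8600
beam 4: φ=90°, α=75°
  cosα=0.2588 sinα=0.9659 | (3,1) | tMaxX 1.8932 tMaxY 0.4452 | tΔX 3.8637 tΔY 1.0353
    t=0.4452 [y] (3,2)
    t=1.4804 [y] (3,3)
    t=1.8932 [x] (4,3)
    t=2.5157 [y] (4,4) — stop
  → r_4 = 2.5157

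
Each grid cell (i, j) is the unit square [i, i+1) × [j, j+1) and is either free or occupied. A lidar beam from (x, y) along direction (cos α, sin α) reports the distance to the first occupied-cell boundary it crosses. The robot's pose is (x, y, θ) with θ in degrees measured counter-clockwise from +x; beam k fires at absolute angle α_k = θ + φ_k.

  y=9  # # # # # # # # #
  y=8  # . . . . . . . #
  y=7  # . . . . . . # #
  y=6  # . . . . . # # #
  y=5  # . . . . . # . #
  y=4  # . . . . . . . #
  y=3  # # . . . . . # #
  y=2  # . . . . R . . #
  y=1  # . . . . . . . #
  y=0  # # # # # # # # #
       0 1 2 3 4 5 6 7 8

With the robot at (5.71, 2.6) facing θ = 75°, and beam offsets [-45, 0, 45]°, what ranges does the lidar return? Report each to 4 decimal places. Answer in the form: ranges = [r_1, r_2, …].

beam 1: φ=-45°, α=30°
  d=(0.8660,0.5000)  start (5,2)  tX=0.3349 tY=0.8000  stride 1/|dx|=1.1547 1/|dy|=2.0000
    cross x-line → (6,2), t=0.3349
    cross y-line → (6,3), t=0.8000
    cross x-line → (7,3), t=1.4896 (wall)
  → r_1 = 1.4896
beam 2: φ=0°, α=75°
  d=(0.2588,0.9659)  start (5,2)  tX=1.1205 tY=0.4141  stride 1/|dx|=3.8637 1/|dy|=1.0353
    cross y-line → (5,3), t=0.4141
    cross x-line → (6,3), t=1.1205
    cross y-line → (6,4), t=1.4494
    cross y-line → (6,5), t=2.4847 (wall)
  → r_2 = 2.4847
beam 3: φ=45°, α=120°
  d=(-0.5000,0.8660)  start (5,2)  tX=1.4200 tY=0.4619  stride 1/|dx|=2.0000 1/|dy|=1.1547
    cross y-line → (5,3), t=0.4619
    cross x-line → (4,3), t=1.4200
    cross y-line → (4,4), t=1.6166
    cross y-line → (4,5), t=2.7713
    cross x-line → (3,5), t=3.4200
    cross y-line → (3,6), t=3.9260
    cross y-line → (3,7), t=5.0807
    cross x-line → (2,7), t=5.4200
    cross y-line → (2,8), t=6.2354
    cross y-line → (2,9), t=7.3901 (wall)
  → r_3 = 7.3901

ranges = [1.4896, 2.4847, 7.3901]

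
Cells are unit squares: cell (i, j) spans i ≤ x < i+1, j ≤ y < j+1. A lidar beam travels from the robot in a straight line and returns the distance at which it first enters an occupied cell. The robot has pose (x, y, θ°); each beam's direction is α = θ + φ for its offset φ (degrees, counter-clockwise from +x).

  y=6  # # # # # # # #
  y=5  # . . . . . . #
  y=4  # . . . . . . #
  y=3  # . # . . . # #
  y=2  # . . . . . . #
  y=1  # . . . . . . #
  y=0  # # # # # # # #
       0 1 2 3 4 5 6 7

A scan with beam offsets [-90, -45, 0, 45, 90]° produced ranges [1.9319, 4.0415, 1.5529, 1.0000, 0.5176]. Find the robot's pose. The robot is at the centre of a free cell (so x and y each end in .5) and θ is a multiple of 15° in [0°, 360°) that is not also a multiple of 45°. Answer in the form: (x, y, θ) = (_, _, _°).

The pose lattice has 28·16 = 448 candidates. Test each by forward raycasting.
  (5.5, 2.5, 285°): beam 1 = 4.6587 ≠ 1.9319 ✗
  (3.5, 2.5, 300°): beam 1 = 2.8868 ≠ 1.9319 ✗
  (3.5, 3.5, 195°): beam 1 = 2.5882 ≠ 1.9319 ✗
  …
  (6.5, 5.5, 255°): r_1=1.9319, r_2=4.0415, r_3=1.5529, r_4=1.0000, r_5=0.5176 — all match ✓
No second candidate reproduces the full scan.

(x, y, θ) = (6.5, 5.5, 255°)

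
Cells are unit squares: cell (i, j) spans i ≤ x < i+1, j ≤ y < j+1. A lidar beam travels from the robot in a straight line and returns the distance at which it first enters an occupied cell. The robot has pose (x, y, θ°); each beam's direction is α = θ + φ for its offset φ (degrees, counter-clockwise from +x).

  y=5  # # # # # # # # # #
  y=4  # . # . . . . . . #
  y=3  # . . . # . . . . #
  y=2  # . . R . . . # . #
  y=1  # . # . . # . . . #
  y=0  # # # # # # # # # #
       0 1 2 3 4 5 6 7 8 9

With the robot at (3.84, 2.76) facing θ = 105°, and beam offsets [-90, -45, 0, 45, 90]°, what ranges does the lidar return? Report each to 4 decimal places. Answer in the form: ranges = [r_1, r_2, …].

ranges = [0.9273, 0.3200, 2.3190, 3.2793, 2.9402]

beam 1: φ=-90°, α=15°
  direction (0.9659, 0.2588); cell (3,2); t to first gridline: x 0.1656, y 0.9273 (then +1.0353 / +3.8637)
    (4,2) via x @ 0.1656
    (4,3) via y @ 0.9273  # hit
  → r_1 = 0.9273
beam 2: φ=-45°, α=60°
  direction (0.5000, 0.8660); cell (3,2); t to first gridline: x 0.3200, y 0.2771 (then +2.0000 / +1.1547)
    (3,3) via y @ 0.2771
    (4,3) via x @ 0.3200  # hit
  → r_2 = 0.3200
beam 3: φ=0°, α=105°
  direction (-0.2588, 0.9659); cell (3,2); t to first gridline: x 3.2455, y 0.2485 (then +3.8637 / +1.0353)
    (3,3) via y @ 0.2485
    (3,4) via y @ 1.2837
    (3,5) via y @ 2.3190  # hit
  → r_3 = 2.3190
beam 4: φ=45°, α=150°
  direction (-0.8660, 0.5000); cell (3,2); t to first gridline: x 0.9699, y 0.4800 (then +1.1547 / +2.0000)
    (3,3) via y @ 0.4800
    (2,3) via x @ 0.9699
    (1,3) via x @ 2.1246
    (1,4) via y @ 2.4800
    (0,4) via x @ 3.2793  # hit
  → r_4 = 3.2793
beam 5: φ=90°, α=195°
  direction (-0.9659, -0.2588); cell (3,2); t to first gridline: x 0.8696, y 2.9364 (then +1.0353 / +3.8637)
    (2,2) via x @ 0.8696
    (1,2) via x @ 1.9049
    (1,1) via y @ 2.9364
    (0,1) via x @ 2.9402  # hit
  → r_5 = 2.9402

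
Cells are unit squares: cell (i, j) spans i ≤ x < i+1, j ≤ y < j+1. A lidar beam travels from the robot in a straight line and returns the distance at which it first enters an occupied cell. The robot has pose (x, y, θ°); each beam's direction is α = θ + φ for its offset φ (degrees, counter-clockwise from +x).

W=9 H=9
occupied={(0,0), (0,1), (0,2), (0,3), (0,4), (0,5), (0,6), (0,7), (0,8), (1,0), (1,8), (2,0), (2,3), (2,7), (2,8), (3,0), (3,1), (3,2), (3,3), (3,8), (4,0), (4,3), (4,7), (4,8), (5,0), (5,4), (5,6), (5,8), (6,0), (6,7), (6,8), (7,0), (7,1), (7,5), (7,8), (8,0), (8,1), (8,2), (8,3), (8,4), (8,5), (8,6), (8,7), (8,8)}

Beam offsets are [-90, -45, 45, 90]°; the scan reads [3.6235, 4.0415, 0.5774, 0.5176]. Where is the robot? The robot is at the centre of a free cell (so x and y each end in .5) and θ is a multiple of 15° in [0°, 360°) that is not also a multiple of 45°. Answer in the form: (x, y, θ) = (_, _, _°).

(x, y, θ) = (4.5, 4.5, 195°)

Enumerate (i+0.5, j+0.5, θ) over the 37 free cells and 16 admissible headings. For each, cast all 4 beams and compare to the given ranges.
  (7.5, 7.5, 210°): beam 1 = 0.5774 ≠ 3.6235 ✗
  (1.5, 1.5, 150°): beam 1 = 1.7321 ≠ 3.6235 ✗
  (6.5, 2.5, 195°): beam 1 = 1.9319 ≠ 3.6235 ✗
  (3.5, 6.5, 75°): beam 1 = 1.5529 ≠ 3.6235 ✗
  …
  (4.5, 4.5, 195°): r_1=3.6235, r_2=4.0415, r_3=0.5774, r_4=0.5176 — all match ✓
Only this pose fits every beam.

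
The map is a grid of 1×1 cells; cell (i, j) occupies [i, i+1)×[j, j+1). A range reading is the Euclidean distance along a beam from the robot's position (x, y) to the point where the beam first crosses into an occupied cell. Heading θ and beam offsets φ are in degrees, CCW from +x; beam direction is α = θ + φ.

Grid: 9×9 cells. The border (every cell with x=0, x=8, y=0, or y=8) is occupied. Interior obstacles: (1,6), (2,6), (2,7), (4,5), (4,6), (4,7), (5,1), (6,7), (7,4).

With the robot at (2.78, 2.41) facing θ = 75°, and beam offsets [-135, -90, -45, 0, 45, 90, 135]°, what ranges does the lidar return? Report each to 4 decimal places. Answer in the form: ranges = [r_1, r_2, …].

ranges = [1.6281, 2.2983, 4.8728, 4.7137, 3.5600, 1.8428, 2.0554]

beam 1: φ=-135°, α=300°
  d=(0.5000,-0.8660)  start (2,2)  tX=0.4400 tY=0.4734  stride 1/|dx|=2.0000 1/|dy|=1.1547
    cross x-line → (3,2), t=0.4400
    cross y-line → (3,1), t=0.4734
    cross y-line → (3,0), t=1.6281 (wall)
  → r_1 = 1.6281
beam 2: φ=-90°, α=345°
  d=(0.9659,-0.2588)  start (2,2)  tX=0.2278 tY=1.5841  stride 1/|dx|=1.0353 1/|dy|=3.8637
    cross x-line → (3,2), t=0.2278
    cross x-line → (4,2), t=1.2630
    cross y-line → (4,1), t=1.5841
    cross x-line → (5,1), t=2.2983 (wall)
  → r_2 = 2.2983
beam 3: φ=-45°, α=30°
  d=(0.8660,0.5000)  start (2,2)  tX=0.2540 tY=1.1800  stride 1/|dx|=1.1547 1/|dy|=2.0000
    cross x-line → (3,2), t=0.2540
    cross y-line → (3,3), t=1.1800
    cross x-line → (4,3), t=1.4087
    cross x-line → (5,3), t=2.5634
    cross y-line → (5,4), t=3.1800
    cross x-line → (6,4), t=3.7181
    cross x-line → (7,4), t=4.8728 (wall)
  → r_3 = 4.8728
beam 4: φ=0°, α=75°
  d=(0.2588,0.9659)  start (2,2)  tX=0.8500 tY=0.6108  stride 1/|dx|=3.8637 1/|dy|=1.0353
    cross y-line → (2,3), t=0.6108
    cross x-line → (3,3), t=0.8500
    cross y-line → (3,4), t=1.6461
    cross y-line → (3,5), t=2.6814
    cross y-line → (3,6), t=3.7166
    cross x-line → (4,6), t=4.7137 (wall)
  → r_4 = 4.7137
beam 5: φ=45°, α=120°
  d=(-0.5000,0.8660)  start (2,2)  tX=1.5600 tY=0.6813  stride 1/|dx|=2.0000 1/|dy|=1.1547
    cross y-line → (2,3), t=0.6813
    cross x-line → (1,3), t=1.5600
    cross y-line → (1,4), t=1.8360
    cross y-line → (1,5), t=2.9907
    cross x-line → (0,5), t=3.5600 (wall)
  → r_5 = 3.5600
beam 6: φ=90°, α=165°
  d=(-0.9659,0.2588)  start (2,2)  tX=0.8075 tY=2.2796  stride 1/|dx|=1.0353 1/|dy|=3.8637
    cross x-line → (1,2), t=0.8075
    cross x-line → (0,2), t=1.8428 (wall)
  → r_6 = 1.8428
beam 7: φ=135°, α=210°
  d=(-0.8660,-0.5000)  start (2,2)  tX=0.9007 tY=0.8200  stride 1/|dx|=1.1547 1/|dy|=2.0000
    cross y-line → (2,1), t=0.8200
    cross x-line → (1,1), t=0.9007
    cross x-line → (0,1), t=2.0554 (wall)
  → r_7 = 2.0554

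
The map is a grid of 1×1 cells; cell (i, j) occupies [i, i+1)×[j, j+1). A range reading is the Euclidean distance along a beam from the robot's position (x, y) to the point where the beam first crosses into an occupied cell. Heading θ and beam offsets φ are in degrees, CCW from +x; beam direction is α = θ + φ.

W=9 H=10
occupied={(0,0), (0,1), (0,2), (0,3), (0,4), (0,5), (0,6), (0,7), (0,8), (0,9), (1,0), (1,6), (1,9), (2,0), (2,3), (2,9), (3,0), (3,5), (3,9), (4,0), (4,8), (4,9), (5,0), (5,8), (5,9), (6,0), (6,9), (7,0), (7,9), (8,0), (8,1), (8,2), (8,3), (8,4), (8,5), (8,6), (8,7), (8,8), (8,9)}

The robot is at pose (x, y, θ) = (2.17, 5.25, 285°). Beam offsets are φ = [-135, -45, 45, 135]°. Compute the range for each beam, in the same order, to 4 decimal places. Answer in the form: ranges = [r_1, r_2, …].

ranges = [1.3510, 2.3400, 6.7319, 3.6600]

beam 1: φ=-135°, α=150°
  d=(-0.8660,0.5000)  start (2,5)  tX=0.1963 tY=1.5000  stride 1/|dx|=1.1547 1/|dy|=2.0000
    cross x-line → (1,5), t=0.1963
    cross x-line → (0,5), t=1.3510 (wall)
  → r_1 = 1.3510
beam 2: φ=-45°, α=240°
  d=(-0.5000,-0.8660)  start (2,5)  tX=0.3400 tY=0.2887  stride 1/|dx|=2.0000 1/|dy|=1.1547
    cross y-line → (2,4), t=0.2887
    cross x-line → (1,4), t=0.3400
    cross y-line → (1,3), t=1.4434
    cross x-line → (0,3), t=2.3400 (wall)
  → r_2 = 2.3400
beam 3: φ=45°, α=330°
  d=(0.8660,-0.5000)  start (2,5)  tX=0.9584 tY=0.5000  stride 1/|dx|=1.1547 1/|dy|=2.0000
    cross y-line → (2,4), t=0.5000
    cross x-line → (3,4), t=0.9584
    cross x-line → (4,4), t=2.1131
    cross y-line → (4,3), t=2.5000
    cross x-line → (5,3), t=3.2678
    cross x-line → (6,3), t=4.4225
    cross y-line → (6,2), t=4.5000
    cross x-line → (7,2), t=5.5772
    cross y-line → (7,1), t=6.5000
    cross x-line → (8,1), t=6.7319 (wall)
  → r_3 = 6.7319
beam 4: φ=135°, α=60°
  d=(0.5000,0.8660)  start (2,5)  tX=1.6600 tY=0.8660  stride 1/|dx|=2.0000 1/|dy|=1.1547
    cross y-line → (2,6), t=0.8660
    cross x-line → (3,6), t=1.6600
    cross y-line → (3,7), t=2.0207
    cross y-line → (3,8), t=3.1754
    cross x-line → (4,8), t=3.6600 (wall)
  → r_4 = 3.6600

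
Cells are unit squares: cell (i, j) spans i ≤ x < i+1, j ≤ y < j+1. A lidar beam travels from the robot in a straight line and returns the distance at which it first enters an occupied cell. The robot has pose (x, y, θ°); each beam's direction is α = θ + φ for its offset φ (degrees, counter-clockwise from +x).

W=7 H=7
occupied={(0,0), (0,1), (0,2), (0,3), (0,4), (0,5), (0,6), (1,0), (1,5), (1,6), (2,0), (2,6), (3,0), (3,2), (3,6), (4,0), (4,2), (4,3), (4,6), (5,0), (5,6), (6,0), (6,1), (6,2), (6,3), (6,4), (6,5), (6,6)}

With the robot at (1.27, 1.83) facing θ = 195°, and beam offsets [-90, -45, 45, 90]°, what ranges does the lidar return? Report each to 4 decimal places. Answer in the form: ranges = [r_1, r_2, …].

beam 1: φ=-90°, α=105°
  dir = (cos 105°, sin 105°) = (-0.2588, 0.9659); from cell (1,1)
  next x-line at t=1.0432, next y-line at t=0.1760; Δt_x=3.8637, Δt_y=1.0353
    y: enter (1,2) at t=0.1760
    x: enter (0,2) at t=1.0432 ← occupied
  → r_1 = 1.0432
beam 2: φ=-45°, α=150°
  dir = (cos 150°, sin 150°) = (-0.8660, 0.5000); from cell (1,1)
  next x-line at t=0.3118, next y-line at t=0.3400; Δt_x=1.1547, Δt_y=2.0000
    x: enter (0,1) at t=0.3118 ← occupied
  → r_2 = 0.3118
beam 3: φ=45°, α=240°
  dir = (cos 240°, sin 240°) = (-0.5000, -0.8660); from cell (1,1)
  next x-line at t=0.5400, next y-line at t=0.9584; Δt_x=2.0000, Δt_y=1.1547
    x: enter (0,1) at t=0.5400 ← occupied
  → r_3 = 0.5400
beam 4: φ=90°, α=285°
  dir = (cos 285°, sin 285°) = (0.2588, -0.9659); from cell (1,1)
  next x-line at t=2.8205, next y-line at t=0.8593; Δt_x=3.8637, Δt_y=1.0353
    y: enter (1,0) at t=0.8593 ← occupied
  → r_4 = 0.8593

ranges = [1.0432, 0.3118, 0.5400, 0.8593]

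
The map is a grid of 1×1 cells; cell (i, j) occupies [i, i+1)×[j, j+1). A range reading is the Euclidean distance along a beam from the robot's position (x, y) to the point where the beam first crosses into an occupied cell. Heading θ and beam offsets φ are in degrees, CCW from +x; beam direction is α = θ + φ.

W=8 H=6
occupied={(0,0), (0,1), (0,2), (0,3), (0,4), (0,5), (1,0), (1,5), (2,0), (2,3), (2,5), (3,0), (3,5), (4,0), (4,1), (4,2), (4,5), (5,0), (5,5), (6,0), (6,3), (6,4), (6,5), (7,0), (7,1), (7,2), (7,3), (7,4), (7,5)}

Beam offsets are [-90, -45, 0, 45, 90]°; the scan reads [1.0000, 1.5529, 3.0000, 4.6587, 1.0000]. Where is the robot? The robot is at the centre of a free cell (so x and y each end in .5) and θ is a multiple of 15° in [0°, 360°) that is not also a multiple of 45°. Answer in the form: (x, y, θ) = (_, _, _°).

The pose lattice has 19·16 = 304 candidates. Test each by forward raycasting.
  (5.5, 4.5, 345°): beam 1 = 1.9319 ≠ 1.0000 ✗
  (2.5, 1.5, 165°): beam 1 = 1.5529 ≠ 1.0000 ✗
  (1.5, 1.5, 300°): beam 1 = 0.5774 ≠ 1.0000 ✗
  …
  (5.5, 3.5, 150°): r_1=1.0000, r_2=1.5529, r_3=3.0000, r_4=4.6587, r_5=1.0000 — all match ✓
Unique over the lattice → pose = (5.5, 3.5, 150°).

(x, y, θ) = (5.5, 3.5, 150°)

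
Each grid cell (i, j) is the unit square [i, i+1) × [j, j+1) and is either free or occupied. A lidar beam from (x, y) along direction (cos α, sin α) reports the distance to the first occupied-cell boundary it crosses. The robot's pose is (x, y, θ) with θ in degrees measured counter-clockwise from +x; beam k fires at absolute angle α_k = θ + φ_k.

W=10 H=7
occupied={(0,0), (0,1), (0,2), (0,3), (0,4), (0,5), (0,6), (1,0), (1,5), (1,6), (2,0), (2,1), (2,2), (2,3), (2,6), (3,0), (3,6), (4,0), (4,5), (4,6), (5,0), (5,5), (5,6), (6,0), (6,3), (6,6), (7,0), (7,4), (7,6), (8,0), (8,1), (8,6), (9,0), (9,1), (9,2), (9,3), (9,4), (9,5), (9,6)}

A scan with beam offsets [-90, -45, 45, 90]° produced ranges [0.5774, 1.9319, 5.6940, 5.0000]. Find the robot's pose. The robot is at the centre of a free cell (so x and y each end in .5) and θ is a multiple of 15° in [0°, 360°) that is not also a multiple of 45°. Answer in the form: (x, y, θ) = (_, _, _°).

(x, y, θ) = (3.5, 3.5, 300°)

Enumerate (i+0.5, j+0.5, θ) over the 31 free cells and 16 admissible headings. For each, cast all 4 beams and compare to the given ranges.
  (4.5, 4.5, 330°): beam 1 = 3.0000 ≠ 0.5774 ✗
  (8.5, 4.5, 75°): beam 1 = 0.5176 ≠ 0.5774 ✗
  (7.5, 5.5, 165°): beam 1 = 0.5176 ≠ 0.5774 ✗
  (3.5, 5.5, 345°): beam 1 = 1.9319 ≠ 0.5774 ✗
  …
  (3.5, 3.5, 300°): r_1=0.5774, r_2=1.9319, r_3=5.6940, r_4=5.0000 — all match ✓
Unique over the lattice → pose = (3.5, 3.5, 300°).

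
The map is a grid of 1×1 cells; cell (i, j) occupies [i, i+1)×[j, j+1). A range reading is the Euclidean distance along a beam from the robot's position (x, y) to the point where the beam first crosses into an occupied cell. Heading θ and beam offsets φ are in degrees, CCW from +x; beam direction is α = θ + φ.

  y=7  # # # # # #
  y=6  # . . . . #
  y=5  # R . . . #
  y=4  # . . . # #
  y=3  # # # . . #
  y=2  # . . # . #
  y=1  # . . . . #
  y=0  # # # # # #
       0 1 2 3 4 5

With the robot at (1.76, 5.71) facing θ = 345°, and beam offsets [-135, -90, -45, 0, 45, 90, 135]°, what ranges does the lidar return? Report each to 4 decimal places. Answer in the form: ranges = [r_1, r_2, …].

beam 1: φ=-135°, α=210°
  cosα=-0.8660 sinα=-0.5000 | (1,5) | tMaxX 0.8776 tMaxY 1.4200 | tΔX 1.1547 tΔY 2.0000
    t=0.8776 [x] (0,5) — stop
  → r_1 = 0.8776
beam 2: φ=-90°, α=255°
  cosα=-0.2588 sinα=-0.9659 | (1,5) | tMaxX 2.9364 tMaxY 0.7350 | tΔX 3.8637 tΔY 1.0353
    t=0.7350 [y] (1,4)
    t=1.7703 [y] (1,3) — stop
  → r_2 = 1.7703
beam 3: φ=-45°, α=300°
  cosα=0.5000 sinα=-0.8660 | (1,5) | tMaxX 0.4800 tMaxY 0.8198 | tΔX 2.0000 tΔY 1.1547
    t=0.4800 [x] (2,5)
    t=0.8198 [y] (2,4)
    t=1.9745 [y] (2,3) — stop
  → r_3 = 1.9745
beam 4: φ=0°, α=345°
  cosα=0.9659 sinα=-0.2588 | (1,5) | tMaxX 0.2485 tMaxY 2.7432 | tΔX 1.0353 tΔY 3.8637
    t=0.2485 [x] (2,5)
    t=1.2837 [x] (3,5)
    t=2.3190 [x] (4,5)
    t=2.7432 [y] (4,4) — stop
  → r_4 = 2.7432
beam 5: φ=45°, α=30°
  cosα=0.8660 sinα=0.5000 | (1,5) | tMaxX 0.2771 tMaxY 0.5800 | tΔX 1.1547 tΔY 2.0000
    t=0.2771 [x] (2,5)
    t=0.5800 [y] (2,6)
    t=1.4318 [x] (3,6)
    t=2.5800 [y] (3,7) — stop
  → r_5 = 2.5800
beam 6: φ=90°, α=75°
  cosα=0.2588 sinα=0.9659 | (1,5) | tMaxX 0.9273 tMaxY 0.3002 | tΔX 3.8637 tΔY 1.0353
    t=0.3002 [y] (1,6)
    t=0.9273 [x] (2,6)
    t=1.3355 [y] (2,7) — stop
  → r_6 = 1.3355
beam 7: φ=135°, α=120°
  cosα=-0.5000 sinα=0.8660 | (1,5) | tMaxX 1.5200 tMaxY 0.3349 | tΔX 2.0000 tΔY 1.1547
    t=0.3349 [y] (1,6)
    t=1.4896 [y] (1,7) — stop
  → r_7 = 1.4896

ranges = [0.8776, 1.7703, 1.9745, 2.7432, 2.5800, 1.3355, 1.4896]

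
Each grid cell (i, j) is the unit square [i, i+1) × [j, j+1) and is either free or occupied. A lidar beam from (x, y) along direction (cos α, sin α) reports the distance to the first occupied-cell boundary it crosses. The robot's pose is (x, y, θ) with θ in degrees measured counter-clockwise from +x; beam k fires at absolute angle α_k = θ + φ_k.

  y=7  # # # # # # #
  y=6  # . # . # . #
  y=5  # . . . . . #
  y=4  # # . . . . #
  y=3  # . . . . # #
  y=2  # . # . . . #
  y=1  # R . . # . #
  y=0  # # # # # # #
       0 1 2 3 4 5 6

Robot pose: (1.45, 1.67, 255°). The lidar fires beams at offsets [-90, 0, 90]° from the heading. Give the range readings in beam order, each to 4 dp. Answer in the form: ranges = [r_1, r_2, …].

ranges = [0.4659, 0.6936, 2.5887]

beam 1: φ=-90°, α=165°
  cosα=-0.9659 sinα=0.2588 | (1,1) | tMaxX 0.4659 tMaxY 1.2750 | tΔX 1.0353 tΔY 3.8637
    t=0.4659 [x] (0,1) — stop
  → r_1 = 0.4659
beam 2: φ=0°, α=255°
  cosα=-0.2588 sinα=-0.9659 | (1,1) | tMaxX 1.7387 tMaxY 0.6936 | tΔX 3.8637 tΔY 1.0353
    t=0.6936 [y] (1,0) — stop
  → r_2 = 0.6936
beam 3: φ=90°, α=345°
  cosα=0.9659 sinα=-0.2588 | (1,1) | tMaxX 0.5694 tMaxY 2.5887 | tΔX 1.0353 tΔY 3.8637
    t=0.5694 [x] (2,1)
    t=1.6047 [x] (3,1)
    t=2.5887 [y] (3,0) — stop
  → r_3 = 2.5887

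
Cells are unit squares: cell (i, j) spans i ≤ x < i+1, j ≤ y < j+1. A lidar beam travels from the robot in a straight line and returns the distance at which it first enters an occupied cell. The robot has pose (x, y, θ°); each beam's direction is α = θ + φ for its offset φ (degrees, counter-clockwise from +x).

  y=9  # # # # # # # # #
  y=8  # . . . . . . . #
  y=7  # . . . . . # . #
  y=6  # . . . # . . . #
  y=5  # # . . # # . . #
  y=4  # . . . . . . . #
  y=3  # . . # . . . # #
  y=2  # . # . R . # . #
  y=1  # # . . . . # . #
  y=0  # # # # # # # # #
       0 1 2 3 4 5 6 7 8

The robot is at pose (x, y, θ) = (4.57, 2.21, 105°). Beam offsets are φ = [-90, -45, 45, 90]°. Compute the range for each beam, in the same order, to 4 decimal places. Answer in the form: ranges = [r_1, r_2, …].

ranges = [1.4804, 6.8600, 1.5800, 2.6607]

beam 1: φ=-90°, α=15°
  dir = (cos 15°, sin 15°) = (0.9659, 0.2588); from cell (4,2)
  next x-line at t=0.4452, next y-line at t=3.0523; Δt_x=1.0353, Δt_y=3.8637
    x: enter (5,2) at t=0.4452
    x: enter (6,2) at t=1.4804 ← occupied
  → r_1 = 1.4804
beam 2: φ=-45°, α=60°
  dir = (cos 60°, sin 60°) = (0.5000, 0.8660); from cell (4,2)
  next x-line at t=0.8600, next y-line at t=0.9122; Δt_x=2.0000, Δt_y=1.1547
    x: enter (5,2) at t=0.8600
    y: enter (5,3) at t=0.9122
    y: enter (5,4) at t=2.0669
    x: enter (6,4) at t=2.8600
    y: enter (6,5) at t=3.2216
    y: enter (6,6) at t=4.3763
    x: enter (7,6) at t=4.8600
    y: enter (7,7) at t=5.5310
    y: enter (7,8) at t=6.6857
    x: enter (8,8) at t=6.8600 ← occupied
  → r_2 = 6.8600
beam 3: φ=45°, α=150°
  dir = (cos 150°, sin 150°) = (-0.8660, 0.5000); from cell (4,2)
  next x-line at t=0.6582, next y-line at t=1.5800; Δt_x=1.1547, Δt_y=2.0000
    x: enter (3,2) at t=0.6582
    y: enter (3,3) at t=1.5800 ← occupied
  → r_3 = 1.5800
beam 4: φ=90°, α=195°
  dir = (cos 195°, sin 195°) = (-0.9659, -0.2588); from cell (4,2)
  next x-line at t=0.5901, next y-line at t=0.8114; Δt_x=1.0353, Δt_y=3.8637
    x: enter (3,2) at t=0.5901
    y: enter (3,1) at t=0.8114
    x: enter (2,1) at t=1.6254
    x: enter (1,1) at t=2.6607 ← occupied
  → r_4 = 2.6607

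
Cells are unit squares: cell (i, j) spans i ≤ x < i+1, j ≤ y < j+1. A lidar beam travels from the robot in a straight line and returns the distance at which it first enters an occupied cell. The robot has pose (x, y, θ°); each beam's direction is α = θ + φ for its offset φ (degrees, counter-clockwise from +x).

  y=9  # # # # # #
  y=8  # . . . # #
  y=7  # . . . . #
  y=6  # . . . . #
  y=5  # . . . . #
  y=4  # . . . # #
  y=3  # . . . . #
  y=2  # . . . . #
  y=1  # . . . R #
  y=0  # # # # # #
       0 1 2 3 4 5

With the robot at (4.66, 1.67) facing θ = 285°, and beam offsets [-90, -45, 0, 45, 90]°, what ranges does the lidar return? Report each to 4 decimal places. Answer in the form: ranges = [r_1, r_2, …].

ranges = [2.5887, 0.7736, 0.6936, 0.3926, 0.3520]

beam 1: φ=-90°, α=195°
  d=(-0.9659,-0.2588)  start (4,1)  tX=0.6833 tY=2.5887  stride 1/|dx|=1.0353 1/|dy|=3.8637
    cross x-line → (3,1), t=0.6833
    cross x-line → (2,1), t=1.7186
    cross y-line → (2,0), t=2.5887 (wall)
  → r_1 = 2.5887
beam 2: φ=-45°, α=240°
  d=(-0.5000,-0.8660)  start (4,1)  tX=1.3200 tY=0.7736  stride 1/|dx|=2.0000 1/|dy|=1.1547
    cross y-line → (4,0), t=0.7736 (wall)
  → r_2 = 0.7736
beam 3: φ=0°, α=285°
  d=(0.2588,-0.9659)  start (4,1)  tX=1.3137 tY=0.6936  stride 1/|dx|=3.8637 1/|dy|=1.0353
    cross y-line → (4,0), t=0.6936 (wall)
  → r_3 = 0.6936
beam 4: φ=45°, α=330°
  d=(0.8660,-0.5000)  start (4,1)  tX=0.3926 tY=1.3400  stride 1/|dx|=1.1547 1/|dy|=2.0000
    cross x-line → (5,1), t=0.3926 (wall)
  → r_4 = 0.3926
beam 5: φ=90°, α=15°
  d=(0.9659,0.2588)  start (4,1)  tX=0.3520 tY=1.2750  stride 1/|dx|=1.0353 1/|dy|=3.8637
    cross x-line → (5,1), t=0.3520 (wall)
  → r_5 = 0.3520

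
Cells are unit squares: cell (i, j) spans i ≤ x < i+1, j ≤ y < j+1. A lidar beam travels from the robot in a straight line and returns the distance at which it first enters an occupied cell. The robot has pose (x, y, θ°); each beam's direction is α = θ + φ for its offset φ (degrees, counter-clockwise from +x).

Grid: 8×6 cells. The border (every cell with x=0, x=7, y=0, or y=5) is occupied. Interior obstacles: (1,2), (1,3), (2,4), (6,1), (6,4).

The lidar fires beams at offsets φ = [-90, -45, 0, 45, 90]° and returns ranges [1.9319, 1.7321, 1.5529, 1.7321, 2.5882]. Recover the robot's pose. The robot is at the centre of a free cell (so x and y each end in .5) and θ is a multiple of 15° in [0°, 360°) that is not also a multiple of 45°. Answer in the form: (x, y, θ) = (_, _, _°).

(x, y, θ) = (4.5, 3.5, 105°)

The pose lattice has 19·16 = 304 candidates. Test each by forward raycasting.
  (6.5, 2.5, 150°): beam 1 = 1.0000 ≠ 1.9319 ✗
  (5.5, 4.5, 30°): beam 1 = 2.8868 ≠ 1.9319 ✗
  (5.5, 4.5, 165°): beam 1 = 0.5176 ≠ 1.9319 ✗
  (3.5, 3.5, 150°): beam 1 = 1.7321 ≠ 1.9319 ✗
  …
  (4.5, 3.5, 105°): r_1=1.9319, r_2=1.7321, r_3=1.5529, r_4=1.7321, r_5=2.5882 — all match ✓
Only this pose fits every beam.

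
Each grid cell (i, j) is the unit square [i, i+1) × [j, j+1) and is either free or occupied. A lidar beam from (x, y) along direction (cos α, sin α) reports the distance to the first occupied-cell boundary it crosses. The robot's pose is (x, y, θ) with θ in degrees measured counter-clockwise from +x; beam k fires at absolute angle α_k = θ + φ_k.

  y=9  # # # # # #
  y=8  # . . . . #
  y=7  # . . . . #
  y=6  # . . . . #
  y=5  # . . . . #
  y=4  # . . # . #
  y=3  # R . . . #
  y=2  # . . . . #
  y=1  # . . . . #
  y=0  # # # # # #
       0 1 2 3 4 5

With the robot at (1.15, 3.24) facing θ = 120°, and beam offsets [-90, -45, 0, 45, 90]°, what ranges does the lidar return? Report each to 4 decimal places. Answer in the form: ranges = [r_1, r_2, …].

beam 1: φ=-90°, α=30°
  direction (0.8660, 0.5000); cell (1,3); t to first gridline: x 0.9815, y 1.5200 (then +1.1547 / +2.0000)
    (2,3) via x @ 0.9815
    (2,4) via y @ 1.5200
    (3,4) via x @ 2.1362  # hit
  → r_1 = 2.1362
beam 2: φ=-45°, α=75°
  direction (0.2588, 0.9659); cell (1,3); t to first gridline: x 3.2841, y 0.7868 (then +3.8637 / +1.0353)
    (1,4) via y @ 0.7868
    (1,5) via y @ 1.8221
    (1,6) via y @ 2.8574
    (2,6) via x @ 3.2841
    (2,7) via y @ 3.8926
    (2,8) via y @ 4.9279
    (2,9) via y @ 5.9632  # hit
  → r_2 = 5.9632
beam 3: φ=0°, α=120°
  direction (-0.5000, 0.8660); cell (1,3); t to first gridline: x 0.3000, y 0.8776 (then +2.0000 / +1.1547)
    (0,3) via x @ 0.3000  # hit
  → r_3 = 0.3000
beam 4: φ=45°, α=165°
  direction (-0.9659, 0.2588); cell (1,3); t to first gridline: x 0.1553, y 2.9364 (then +1.0353 / +3.8637)
    (0,3) via x @ 0.1553  # hit
  → r_4 = 0.1553
beam 5: φ=90°, α=210°
  direction (-0.8660, -0.5000); cell (1,3); t to first gridline: x 0.1732, y 0.4800 (then +1.1547 / +2.0000)
    (0,3) via x @ 0.1732  # hit
  → r_5 = 0.1732

ranges = [2.1362, 5.9632, 0.3000, 0.1553, 0.1732]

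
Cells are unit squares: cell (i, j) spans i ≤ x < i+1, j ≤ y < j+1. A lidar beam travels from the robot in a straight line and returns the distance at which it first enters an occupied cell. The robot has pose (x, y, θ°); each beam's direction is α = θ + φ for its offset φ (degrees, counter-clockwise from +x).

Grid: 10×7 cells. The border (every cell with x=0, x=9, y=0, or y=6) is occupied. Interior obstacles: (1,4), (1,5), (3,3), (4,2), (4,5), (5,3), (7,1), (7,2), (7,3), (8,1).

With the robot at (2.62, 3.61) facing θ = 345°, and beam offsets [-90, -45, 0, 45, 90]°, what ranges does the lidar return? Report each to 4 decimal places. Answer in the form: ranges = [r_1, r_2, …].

beam 1: φ=-90°, α=255°
  dir = (cos 255°, sin 255°) = (-0.2588, -0.9659); from cell (2,3)
  next x-line at t=2.3955, next y-line at t=0.6315; Δt_x=3.8637, Δt_y=1.0353
    y: enter (2,2) at t=0.6315
    y: enter (2,1) at t=1.6668
    x: enter (1,1) at t=2.3955
    y: enter (1,0) at t=2.7021 ← occupied
  → r_1 = 2.7021
beam 2: φ=-45°, α=300°
  dir = (cos 300°, sin 300°) = (0.5000, -0.8660); from cell (2,3)
  next x-line at t=0.7600, next y-line at t=0.7044; Δt_x=2.0000, Δt_y=1.1547
    y: enter (2,2) at t=0.7044
    x: enter (3,2) at t=0.7600
    y: enter (3,1) at t=1.8591
    x: enter (4,1) at t=2.7600
    y: enter (4,0) at t=3.0138 ← occupied
  → r_2 = 3.0138
beam 3: φ=0°, α=345°
  dir = (cos 345°, sin 345°) = (0.9659, -0.2588); from cell (2,3)
  next x-line at t=0.3934, next y-line at t=2.3569; Δt_x=1.0353, Δt_y=3.8637
    x: enter (3,3) at t=0.3934 ← occupied
  → r_3 = 0.3934
beam 4: φ=45°, α=30°
  dir = (cos 30°, sin 30°) = (0.8660, 0.5000); from cell (2,3)
  next x-line at t=0.4388, next y-line at t=0.7800; Δt_x=1.1547, Δt_y=2.0000
    x: enter (3,3) at t=0.4388 ← occupied
  → r_4 = 0.4388
beam 5: φ=90°, α=75°
  dir = (cos 75°, sin 75°) = (0.2588, 0.9659); from cell (2,3)
  next x-line at t=1.4682, next y-line at t=0.4038; Δt_x=3.8637, Δt_y=1.0353
    y: enter (2,4) at t=0.4038
    y: enter (2,5) at t=1.4390
    x: enter (3,5) at t=1.4682
    y: enter (3,6) at t=2.4743 ← occupied
  → r_5 = 2.4743

ranges = [2.7021, 3.0138, 0.3934, 0.4388, 2.4743]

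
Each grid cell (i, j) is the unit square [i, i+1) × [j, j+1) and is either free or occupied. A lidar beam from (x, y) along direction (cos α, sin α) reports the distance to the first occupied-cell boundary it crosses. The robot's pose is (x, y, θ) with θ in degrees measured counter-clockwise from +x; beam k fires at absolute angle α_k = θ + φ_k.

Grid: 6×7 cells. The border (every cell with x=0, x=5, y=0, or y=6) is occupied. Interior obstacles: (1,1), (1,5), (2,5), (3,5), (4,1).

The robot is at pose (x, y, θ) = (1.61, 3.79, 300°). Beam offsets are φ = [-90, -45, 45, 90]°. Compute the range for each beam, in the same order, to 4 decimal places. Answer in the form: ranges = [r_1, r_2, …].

ranges = [0.7044, 1.8531, 3.5096, 2.4200]

beam 1: φ=-90°, α=210°
  cosα=-0.8660 sinα=-0.5000 | (1,3) | tMaxX 0.7044 tMaxY 1.5800 | tΔX 1.1547 tΔY 2.0000
    t=0.7044 [x] (0,3) — stop
  → r_1 = 0.7044
beam 2: φ=-45°, α=255°
  cosα=-0.2588 sinα=-0.9659 | (1,3) | tMaxX 2.3569 tMaxY 0.8179 | tΔX 3.8637 tΔY 1.0353
    t=0.8179 [y] (1,2)
    t=1.8531 [y] (1,1) — stop
  → r_2 = 1.8531
beam 3: φ=45°, α=345°
  cosα=0.9659 sinα=-0.2588 | (1,3) | tMaxX 0.4038 tMaxY 3.0523 | tΔX 1.0353 tΔY 3.8637
    t=0.4038 [x] (2,3)
    t=1.4390 [x] (3,3)
    t=2.4743 [x] (4,3)
    t=3.0523 [y] (4,2)
    t=3.5096 [x] (5,2) — stop
  → r_3 = 3.5096
beam 4: φ=90°, α=30°
  cosα=0.8660 sinα=0.5000 | (1,3) | tMaxX 0.4503 tMaxY 0.4200 | tΔX 1.1547 tΔY 2.0000
    t=0.4200 [y] (1,4)
    t=0.4503 [x] (2,4)
    t=1.6050 [x] (3,4)
    t=2.4200 [y] (3,5) — stop
  → r_4 = 2.4200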